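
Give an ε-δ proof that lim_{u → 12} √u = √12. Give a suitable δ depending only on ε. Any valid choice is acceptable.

δ = min(12, √12·ε)

Let ε > 0 be given. We want δ > 0 such that 0 < |u − 12| < δ implies |√u − √12| < ε.
Multiplying by the conjugate, |√u − √12| = |u − 12|/(√u + √12).
Restrict δ ≤ 12 so that |u − 12| < 12 forces u > 0, and then √u + √12 > √12.
Hence |√u − √12| < |u − 12|/√12, which is < ε once |u − 12| < √12·ε.
Take δ = min(12, √12·ε). If 0 < |u − 12| < δ then u > 0 and |√u − √12| < |u − 12|/√12 < ε.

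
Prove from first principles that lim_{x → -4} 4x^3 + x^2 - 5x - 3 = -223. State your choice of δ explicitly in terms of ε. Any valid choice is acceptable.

Fix ε > 0. We want δ > 0 such that 0 < |x + 4| < δ implies |(4x^3 + x^2 - 5x - 3) + 223| < ε.
(4x^3 + x^2 - 5x - 3) + 223 = 4x^3 + x^2 - 5x + 220 = (x + 4)(4x^2 - 15x + 55).
So |(4x^3 + x^2 - 5x - 3) + 223| = |x + 4|·|4x^2 - 15x + 55|.
Assume first that |x + 4| < 2, so |x| < 6. Then |4x^2 - 15x + 55| ≤ 4·6^2 + 15·6 + 55 = 289.
Hence |(4x^3 + x^2 - 5x - 3) + 223| ≤ 289|x + 4| < ε provided |x + 4| < ε/289.
Choosing δ = min(2, ε/289) ensures both conditions, hence |(4x^3 + x^2 - 5x - 3) + 223| < ε.

δ = min(2, ε/289)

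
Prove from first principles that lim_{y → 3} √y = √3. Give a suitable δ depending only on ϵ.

Fix ϵ > 0. We want δ > 0 such that 0 < |y − 3| < δ implies |√y − √3| < ϵ.
Rationalise: √y − √3 = (y − 3)/(√y + √3), so |√y − √3| = |y − 3|/(√y + √3).
Restrict δ ≤ 3 so that |y − 3| < 3 forces y > 0, and then √y + √3 > √3.
Hence |√y − √3| < |y − 3|/√3, which is < ϵ once |y − 3| < √3·ϵ.
Take δ = min(3, √3·ϵ). If 0 < |y − 3| < δ then y > 0 and |√y − √3| < |y − 3|/√3 < ϵ.

δ = min(3, √3·ϵ)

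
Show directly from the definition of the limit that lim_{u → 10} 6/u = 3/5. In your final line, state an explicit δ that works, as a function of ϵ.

Let ϵ > 0. We seek δ > 0 such that 0 < |u − 10| < δ implies |6/u − (3/5)| < ϵ.
|6/u − (3/5)| = 6·|10 − u|/(10·|u|) = 6|u − 10|/(10|u|).
Require δ ≤ 5 so that |u| > 10 − 5 = 5, hence 10|u| > 50.
Then |6/u − (3/5)| < 6|u − 10|/50, which is < ϵ when |u − 10| < (25/3)ϵ.
Take δ = min(5, (25/3)ϵ). Then 0 < |u − 10| < δ gives both |u − 10| < 5 and |u − 10| < (25/3)ϵ, so |6/u − (3/5)| < ϵ.

δ = min(5, (25/3)ϵ)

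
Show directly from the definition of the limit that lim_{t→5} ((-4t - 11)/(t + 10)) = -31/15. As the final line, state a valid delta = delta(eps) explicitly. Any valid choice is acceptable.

delta = min(15/2, (225/58)eps)

Let eps > 0. We want delta > 0 with 0 < |t − 5| < delta ⇒ |(-4t - 11)/(t + 10) + 31/15| < eps.
Combining over a common denominator, (-4t - 11)/(t + 10) + 31/15 = [(-4t - 11)·15 − (-31)·(t + 10)] / [15·(t + 10)] = -29(t − 5) / (15(t + 10)).
So |(-4t - 11)/(t + 10) + 31/15| = 29|t − 5| / (15·|t + 10|).
Restrict delta ≤ 15/2. Then |t − 5| < 15/2 gives |t + 10| = |(t − 5) + 15| ≥ 15 − 15/2 = 15/2.
Hence |(-4t - 11)/(t + 10) + 31/15| < 29|t − 5|/(15·(15/2)) = (58/225)|t − 5|, which is < eps once |t − 5| < (225/58)eps.
Take delta = min(15/2, (225/58)eps). Then 0 < |t − 5| < delta forces both bounds, so |(-4t - 11)/(t + 10) + 31/15| < eps.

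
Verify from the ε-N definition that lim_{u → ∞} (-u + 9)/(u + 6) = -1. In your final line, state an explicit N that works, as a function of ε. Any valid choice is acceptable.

Let ε > 0. We seek N > 0 such that u > N implies |(-u + 9)/(u + 6) + 1| < ε.
(-u + 9)/(u + 6) + 1 = ((-u + 9) − (-1)(u + 6)) / ((u + 6)) = 15/((u + 6)).
For u > 0 we have u + 6 > u, so |(-u + 9)/(u + 6) + 1| = 15/((u + 6)) < 15/(u) = 15/u.
Thus |(-u + 9)/(u + 6) + 1| < ε whenever u > 15/ε.
Take N = 15/ε. If u > N then |(-u + 9)/(u + 6) + 1| < 15/u < ε.

N = 15/ε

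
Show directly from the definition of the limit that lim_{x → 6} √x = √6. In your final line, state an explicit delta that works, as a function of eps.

Fix eps > 0. We want delta > 0 such that 0 < |x − 6| < delta implies |√x − √6| < eps.
Rationalise: √x − √6 = (x − 6)/(√x + √6), so |√x − √6| = |x − 6|/(√x + √6).
Restrict delta ≤ 6 so that |x − 6| < 6 forces x > 0, and then √x + √6 > √6.
Hence |√x − √6| < |x − 6|/√6, which is < eps once |x − 6| < √6·eps.
Take delta = min(6, √6·eps). If 0 < |x − 6| < delta then x > 0 and |√x − √6| < |x − 6|/√6 < eps.

delta = min(6, √6·eps)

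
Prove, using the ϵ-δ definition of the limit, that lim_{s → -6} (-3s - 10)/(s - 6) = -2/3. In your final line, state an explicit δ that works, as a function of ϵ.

δ = min(6, (18/7)ϵ)

Fix ϵ > 0. We want δ > 0 with 0 < |s + 6| < δ ⇒ |(-3s - 10)/(s - 6) + 2/3| < ϵ.
Combining over a common denominator, (-3s - 10)/(s - 6) + 2/3 = [(-3s - 10)·(-12) − 8·(s - 6)] / [(-12)·(s - 6)] = 28(s + 6) / ((-12)(s - 6)).
So |(-3s - 10)/(s - 6) + 2/3| = 28|s + 6| / (12·|s − 6|).
Require δ ≤ 6, so |s − 6| ≥ |-12| − |s + 6| > 12 − 6 = 6.
Hence |(-3s - 10)/(s - 6) + 2/3| < 28|s + 6|/(12·6) = (7/18)|s + 6|, which is < ϵ once |s + 6| < (18/7)ϵ.
Take δ = min(6, (18/7)ϵ). Then 0 < |s + 6| < δ forces both bounds, so |(-3s - 10)/(s - 6) + 2/3| < ϵ.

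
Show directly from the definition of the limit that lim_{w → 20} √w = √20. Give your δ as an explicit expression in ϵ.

δ = min(20, √20·ϵ)

Suppose ϵ > 0. We want δ > 0 such that 0 < |w − 20| < δ implies |√w − √20| < ϵ.
Rationalise: √w − √20 = (w − 20)/(√w + √20), so |√w − √20| = |w − 20|/(√w + √20).
Restrict δ ≤ 20 so that |w − 20| < 20 forces w > 0, and then √w + √20 > √20.
Hence |√w − √20| < |w − 20|/√20, which is < ϵ once |w − 20| < √20·ϵ.
Take δ = min(20, √20·ϵ). If 0 < |w − 20| < δ then w > 0 and |√w − √20| < |w − 20|/√20 < ϵ.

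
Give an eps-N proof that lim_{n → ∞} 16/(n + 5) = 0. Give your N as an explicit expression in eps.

N = 16/eps

Let eps > 0. For n ≥ 1, |16/(n + 5) − 0| = 16/(n + 5) ≤ 16/n.
We need 16/n < eps, i.e. n > 16/eps.
Take N = 16/eps. If n > N then |16/(n + 5)| ≤ 16/n < eps.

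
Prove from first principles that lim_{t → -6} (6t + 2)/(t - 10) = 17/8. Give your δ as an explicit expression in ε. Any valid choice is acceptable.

δ = min(8, (64/31)ε)

Fix ε > 0. We want δ > 0 with 0 < |t + 6| < δ ⇒ |(6t + 2)/(t - 10) − (17/8)| < ε.
Combining over a common denominator, (6t + 2)/(t - 10) − (17/8) = [(6t + 2)·(-16) − (-34)·(t - 10)] / [(-16)·(t - 10)] = -62(t + 6) / ((-16)(t - 10)).
So |(6t + 2)/(t - 10) − (17/8)| = 62|t + 6| / (16·|t − 10|).
Restrict δ ≤ 8. Then |t + 6| < 8 gives |t − 10| = |(t + 6) + (-16)| ≥ 16 − 8 = 8.
Hence |(6t + 2)/(t - 10) − (17/8)| < 62|t + 6|/(16·8) = (31/64)|t + 6|, which is < ε once |t + 6| < (64/31)ε.
Take δ = min(8, (64/31)ε). Then 0 < |t + 6| < δ forces both bounds, so |(6t + 2)/(t - 10) − (17/8)| < ε.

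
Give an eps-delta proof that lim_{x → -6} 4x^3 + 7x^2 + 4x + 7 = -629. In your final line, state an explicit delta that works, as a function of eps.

delta = min(1, eps/421)

Suppose eps > 0. We want delta > 0 such that 0 < |x + 6| < delta implies |(4x^3 + 7x^2 + 4x + 7) + 629| < eps.
(4x^3 + 7x^2 + 4x + 7) + 629 = 4x^3 + 7x^2 + 4x + 636 = (x + 6)(4x^2 - 17x + 106).
So |(4x^3 + 7x^2 + 4x + 7) + 629| = |x + 6|·|4x^2 - 17x + 106|.
Assume first that |x + 6| < 1, so |x| < 7. Then |4x^2 - 17x + 106| ≤ 4·7^2 + 17·7 + 106 = 421.
Hence |(4x^3 + 7x^2 + 4x + 7) + 629| ≤ 421|x + 6| < eps provided |x + 6| < eps/421.
Choosing delta = min(1, eps/421) ensures both conditions, hence |(4x^3 + 7x^2 + 4x + 7) + 629| < eps.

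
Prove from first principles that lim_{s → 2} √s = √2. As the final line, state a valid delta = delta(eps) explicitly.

delta = min(2, √2·eps)

Suppose eps > 0. We want delta > 0 such that 0 < |s − 2| < delta implies |√s − √2| < eps.
Rationalise: √s − √2 = (s − 2)/(√s + √2), so |√s − √2| = |s − 2|/(√s + √2).
Restrict delta ≤ 2 so that |s − 2| < 2 forces s > 0, and then √s + √2 > √2.
Hence |√s − √2| < |s − 2|/√2, which is < eps once |s − 2| < √2·eps.
Take delta = min(2, √2·eps). If 0 < |s − 2| < delta then s > 0 and |√s − √2| < |s − 2|/√2 < eps.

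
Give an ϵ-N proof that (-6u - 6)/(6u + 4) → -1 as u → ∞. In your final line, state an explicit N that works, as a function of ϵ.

N = (1/3)/ϵ

Let ϵ > 0. We seek N > 0 such that u > N implies |(-6u - 6)/(6u + 4) + 1| < ϵ.
(-6u - 6)/(6u + 4) + 1 = (6(-6u - 6) − (-6)(6u + 4)) / (6(6u + 4)) = -12/(6(6u + 4)).
For u > 0 we have 6u + 4 > 6u, so |(-6u - 6)/(6u + 4) + 1| = 12/(6(6u + 4)) < 12/(6·6u) = (1/3)/u.
Thus |(-6u - 6)/(6u + 4) + 1| < ϵ whenever u > (1/3)/ϵ.
Take N = (1/3)/ϵ. If u > N then |(-6u - 6)/(6u + 4) + 1| < (1/3)/u < ϵ.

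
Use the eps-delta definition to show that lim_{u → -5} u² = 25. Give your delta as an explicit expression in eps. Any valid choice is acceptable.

delta = min(1, eps/11)

Suppose eps > 0. We seek delta > 0 with 0 < |u + 5| < delta ⇒ |u² − 25| < eps.
Factor: u² − 25 = (u + 5)(u - 5), so |u² − 25| = |u + 5|·|u - 5|.
Restrict delta ≤ 1. Then |u + 5| < 1 gives |u| < 6, so by the triangle inequality |u - 5| ≤ 6 + 5 = 11.
Hence |u² − 25| ≤ 11|u + 5|, which is < eps once |u + 5| < eps/11.
Take delta = min(1, eps/11). If 0 < |u + 5| < delta then both bounds hold and |u² − 25| ≤ 11|u + 5| < 11·(eps/11) = eps.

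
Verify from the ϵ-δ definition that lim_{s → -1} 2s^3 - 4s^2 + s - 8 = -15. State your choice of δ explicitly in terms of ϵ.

δ = min(2, ϵ/43)

Suppose ϵ > 0. We want δ > 0 such that 0 < |s + 1| < δ implies |(2s^3 - 4s^2 + s - 8) + 15| < ϵ.
(2s^3 - 4s^2 + s - 8) + 15 = 2s^3 - 4s^2 + s + 7 = (s + 1)(2s^2 - 6s + 7).
So |(2s^3 - 4s^2 + s - 8) + 15| = |s + 1|·|2s^2 - 6s + 7|.
Require δ ≤ 2. Then |s + 1| < 2 gives |s| < 3, and by the triangle inequality |2s^2 - 6s + 7| ≤ 2·3^2 + 6·3 + 7 = 43.
Hence |(2s^3 - 4s^2 + s - 8) + 15| ≤ 43|s + 1| < ϵ provided |s + 1| < ϵ/43.
Take δ = min(2, ϵ/43). Then 0 < |s + 1| < δ gives both |s + 1| < 2 and |s + 1| < ϵ/43, so |(2s^3 - 4s^2 + s - 8) + 15| < ϵ.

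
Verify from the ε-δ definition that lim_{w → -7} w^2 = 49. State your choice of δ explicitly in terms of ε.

Fix ε > 0. We seek δ > 0 with 0 < |w + 7| < δ ⇒ |w^2 − 49| < ε.
Factor: w^2 − 49 = (w + 7)(w - 7), so |w^2 − 49| = |w + 7|·|w - 7|.
Restrict δ ≤ 2. Then |w + 7| < 2 gives |w| < 9, so by the triangle inequality |w - 7| ≤ 9 + 7 = 16.
Hence |w^2 − 49| ≤ 16|w + 7|, which is < ε once |w + 7| < ε/16.
Take δ = min(2, ε/16). If 0 < |w + 7| < δ then both bounds hold and |w^2 − 49| ≤ 16|w + 7| < 16·(ε/16) = ε.

δ = min(2, ε/16)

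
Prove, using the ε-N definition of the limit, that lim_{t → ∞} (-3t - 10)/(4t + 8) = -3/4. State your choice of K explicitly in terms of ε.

K = 1/ε

Let ε > 0 be given. We seek K > 0 such that t > K implies |(-3t - 10)/(4t + 8) + 3/4| < ε.
(-3t - 10)/(4t + 8) + 3/4 = (4(-3t - 10) − (-3)(4t + 8)) / (4(4t + 8)) = -16/(4(4t + 8)).
For t > 0 we have 4t + 8 > 4t, so |(-3t - 10)/(4t + 8) + 3/4| = 16/(4(4t + 8)) < 16/(4·4t) = 1/t.
Thus |(-3t - 10)/(4t + 8) + 3/4| < ε whenever t > 1/ε.
Take K = 1/ε. If t > K then |(-3t - 10)/(4t + 8) + 3/4| < 1/t < ε.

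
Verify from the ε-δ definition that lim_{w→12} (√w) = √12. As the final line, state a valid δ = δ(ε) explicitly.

δ = min(12, √12·ε)

Suppose ε > 0. We want δ > 0 such that 0 < |w − 12| < δ implies |√w − √12| < ε.
Rationalise: √w − √12 = (w − 12)/(√w + √12), so |√w − √12| = |w − 12|/(√w + √12).
Restrict δ ≤ 12 so that |w − 12| < 12 forces w > 0, and then √w + √12 > √12.
Hence |√w − √12| < |w − 12|/√12, which is < ε once |w − 12| < √12·ε.
Take δ = min(12, √12·ε). If 0 < |w − 12| < δ then w > 0 and |√w − √12| < |w − 12|/√12 < ε.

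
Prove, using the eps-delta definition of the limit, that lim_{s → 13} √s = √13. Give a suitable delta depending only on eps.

Let eps > 0 be given. We want delta > 0 such that 0 < |s − 13| < delta implies |√s − √13| < eps.
Rationalise: √s − √13 = (s − 13)/(√s + √13), so |√s − √13| = |s − 13|/(√s + √13).
Restrict delta ≤ 13 so that |s − 13| < 13 forces s > 0, and then √s + √13 > √13.
Hence |√s − √13| < |s − 13|/√13, which is < eps once |s − 13| < √13·eps.
Take delta = min(13, √13·eps). If 0 < |s − 13| < delta then s > 0 and |√s − √13| < |s − 13|/√13 < eps.

delta = min(13, √13·eps)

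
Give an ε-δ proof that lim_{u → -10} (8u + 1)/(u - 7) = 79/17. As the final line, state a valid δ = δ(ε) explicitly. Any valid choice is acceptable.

δ = min(17/2, (289/114)ε)

Fix ε > 0. We want δ > 0 with 0 < |u + 10| < δ ⇒ |(8u + 1)/(u - 7) − (79/17)| < ε.
Combining over a common denominator, (8u + 1)/(u - 7) − (79/17) = [(8u + 1)·(-17) − (-79)·(u - 7)] / [(-17)·(u - 7)] = -57(u + 10) / ((-17)(u - 7)).
So |(8u + 1)/(u - 7) − (79/17)| = 57|u + 10| / (17·|u − 7|).
Require δ ≤ 17/2, so |u − 7| ≥ |-17| − |u + 10| > 17 − 17/2 = 17/2.
Hence |(8u + 1)/(u - 7) − (79/17)| < 57|u + 10|/(17·(17/2)) = (114/289)|u + 10|, which is < ε once |u + 10| < (289/114)ε.
Take δ = min(17/2, (289/114)ε). Then 0 < |u + 10| < δ forces both bounds, so |(8u + 1)/(u - 7) − (79/17)| < ε.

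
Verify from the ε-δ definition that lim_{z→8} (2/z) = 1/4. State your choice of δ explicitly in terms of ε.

Let ε > 0. We seek δ > 0 such that 0 < |z − 8| < δ implies |2/z − (1/4)| < ε.
|2/z − (1/4)| = 2·|8 − z|/(8·|z|) = 2|z − 8|/(8|z|).
Restrict δ ≤ 4. Then |z − 8| < 4 gives |z| > 4, so 8|z| > 32.
Then |2/z − (1/4)| < 2|z − 8|/32, which is < ε when |z − 8| < 16ε.
Take δ = min(4, 16ε). Then 0 < |z − 8| < δ gives both |z − 8| < 4 and |z − 8| < 16ε, so |2/z − (1/4)| < ε.

δ = min(4, 16ε)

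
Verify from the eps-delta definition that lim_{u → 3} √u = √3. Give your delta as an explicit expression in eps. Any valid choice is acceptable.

delta = min(3, √3·eps)

Suppose eps > 0. We want delta > 0 such that 0 < |u − 3| < delta implies |√u − √3| < eps.
Rationalise: √u − √3 = (u − 3)/(√u + √3), so |√u − √3| = |u − 3|/(√u + √3).
Restrict delta ≤ 3 so that |u − 3| < 3 forces u > 0, and then √u + √3 > √3.
Hence |√u − √3| < |u − 3|/√3, which is < eps once |u − 3| < √3·eps.
Take delta = min(3, √3·eps). If 0 < |u − 3| < delta then u > 0 and |√u − √3| < |u − 3|/√3 < eps.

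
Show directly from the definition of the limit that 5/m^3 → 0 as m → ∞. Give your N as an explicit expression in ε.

Let ε > 0. For m ≥ 1, |5/m^3 − 0| = 5/m^3.
5/m^3 < ε ⇔ m^3 > 5/ε ⇔ m > (5/ε)^{1/3}.
Take N = (5/ε)^{1/3}. Then m > N implies 5/m^3 < ε.

N = (5/ε)^{1/3}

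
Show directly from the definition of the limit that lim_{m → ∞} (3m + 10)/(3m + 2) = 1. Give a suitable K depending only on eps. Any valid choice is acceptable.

K = (8/3)/eps

Let eps > 0 be given. For m ≥ 1, |(3m + 10)/(3m + 2) − 1| = |24|/(3(3m + 2)) = 24/(3(3m + 2)).
Since 3m + 2 ≥ 3m for m ≥ 1, this is ≤ 24/(3·3m) = (8/3)/m.
So |(3m + 10)/(3m + 2) − 1| < eps whenever m > (8/3)/eps.
Take K = (8/3)/eps. If m > K then |(3m + 10)/(3m + 2) − 1| ≤ (8/3)/m < eps.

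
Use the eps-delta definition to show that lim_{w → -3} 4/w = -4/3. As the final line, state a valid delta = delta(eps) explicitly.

Let eps > 0. We seek delta > 0 such that 0 < |w + 3| < delta implies |4/w + 4/3| < eps.
|4/w + 4/3| = 4·|-3 − w|/(3·|w|) = 4|w + 3|/(3|w|).
Require delta ≤ 3/2 so that |w| > 3 − 3/2 = 3/2, hence 3|w| > 9/2.
Then |4/w + 4/3| < 4|w + 3|/(9/2), which is < eps when |w + 3| < (9/8)eps.
Take delta = min(3/2, (9/8)eps). Then 0 < |w + 3| < delta gives both |w + 3| < 3/2 and |w + 3| < (9/8)eps, so |4/w + 4/3| < eps.

delta = min(3/2, (9/8)eps)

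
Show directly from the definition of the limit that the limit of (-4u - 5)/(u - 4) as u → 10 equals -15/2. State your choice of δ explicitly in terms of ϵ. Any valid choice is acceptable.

Suppose ϵ > 0. We want δ > 0 with 0 < |u − 10| < δ ⇒ |(-4u - 5)/(u - 4) + 15/2| < ϵ.
Combining over a common denominator, (-4u - 5)/(u - 4) + 15/2 = [(-4u - 5)·6 − (-45)·(u - 4)] / [6·(u - 4)] = 21(u − 10) / (6(u - 4)).
So |(-4u - 5)/(u - 4) + 15/2| = 21|u − 10| / (6·|u − 4|).
Require δ ≤ 3, so |u − 4| ≥ |6| − |u − 10| > 6 − 3 = 3.
Hence |(-4u - 5)/(u - 4) + 15/2| < 21|u − 10|/(6·3) = (7/6)|u − 10|, which is < ϵ once |u − 10| < (6/7)ϵ.
Take δ = min(3, (6/7)ϵ). Then 0 < |u − 10| < δ forces both bounds, so |(-4u - 5)/(u - 4) + 15/2| < ϵ.

δ = min(3, (6/7)ϵ)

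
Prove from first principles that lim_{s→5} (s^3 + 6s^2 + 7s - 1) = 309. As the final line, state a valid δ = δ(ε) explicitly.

Fix ε > 0. We want δ > 0 such that 0 < |s − 5| < δ implies |(s^3 + 6s^2 + 7s - 1) − 309| < ε.
(s^3 + 6s^2 + 7s - 1) − 309 = s^3 + 6s^2 + 7s - 310 = (s − 5)(s^2 + 11s + 62).
So |(s^3 + 6s^2 + 7s - 1) − 309| = |s − 5|·|s^2 + 11s + 62|.
Require δ ≤ 1. Then |s − 5| < 1 gives |s| < 6, and by the triangle inequality |s^2 + 11s + 62| ≤ 6^2 + 11·6 + 62 = 164.
Hence |(s^3 + 6s^2 + 7s - 1) − 309| ≤ 164|s − 5| < ε provided |s − 5| < ε/164.
Choosing δ = min(1, ε/164) ensures both conditions, hence |(s^3 + 6s^2 + 7s - 1) − 309| < ε.

δ = min(1, ε/164)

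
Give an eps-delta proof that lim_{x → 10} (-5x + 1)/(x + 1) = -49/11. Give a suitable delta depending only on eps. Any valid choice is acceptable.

delta = min(11/2, (121/12)eps)

Let eps > 0 be given. We want delta > 0 with 0 < |x − 10| < delta ⇒ |(-5x + 1)/(x + 1) + 49/11| < eps.
Combining over a common denominator, (-5x + 1)/(x + 1) + 49/11 = [(-5x + 1)·11 − (-49)·(x + 1)] / [11·(x + 1)] = -6(x − 10) / (11(x + 1)).
So |(-5x + 1)/(x + 1) + 49/11| = 6|x − 10| / (11·|x + 1|).
Require delta ≤ 11/2, so |x + 1| ≥ |11| − |x − 10| > 11 − 11/2 = 11/2.
Hence |(-5x + 1)/(x + 1) + 49/11| < 6|x − 10|/(11·(11/2)) = (12/121)|x − 10|, which is < eps once |x − 10| < (121/12)eps.
Take delta = min(11/2, (121/12)eps). Then 0 < |x − 10| < delta forces both bounds, so |(-5x + 1)/(x + 1) + 49/11| < eps.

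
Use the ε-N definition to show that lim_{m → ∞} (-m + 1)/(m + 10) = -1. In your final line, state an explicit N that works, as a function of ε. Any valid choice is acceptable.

N = 11/ε

Let ε > 0 be given. For m ≥ 1, |(-m + 1)/(m + 10) + 1| = |11|/((m + 10)) = 11/((m + 10)).
Since m + 10 ≥ m for m ≥ 1, this is ≤ 11/(m) = 11/m.
So |(-m + 1)/(m + 10) + 1| < ε whenever m > 11/ε.
Take N = 11/ε. If m > N then |(-m + 1)/(m + 10) + 1| ≤ 11/m < ε.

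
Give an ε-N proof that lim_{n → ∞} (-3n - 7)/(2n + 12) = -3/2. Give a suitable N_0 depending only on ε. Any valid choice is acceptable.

N_0 = (11/2)/ε

Let ε > 0. For n ≥ 1, |(-3n - 7)/(2n + 12) + 3/2| = |22|/(2(2n + 12)) = 22/(2(2n + 12)).
Since 2n + 12 ≥ 2n for n ≥ 1, this is ≤ 22/(2·2n) = (11/2)/n.
So |(-3n - 7)/(2n + 12) + 3/2| < ε whenever n > (11/2)/ε.
Take N_0 = (11/2)/ε. If n > N_0 then |(-3n - 7)/(2n + 12) + 3/2| ≤ (11/2)/n < ε.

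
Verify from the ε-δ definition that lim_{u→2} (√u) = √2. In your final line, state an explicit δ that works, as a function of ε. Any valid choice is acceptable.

δ = min(2, √2·ε)

Let ε > 0. We want δ > 0 such that 0 < |u − 2| < δ implies |√u − √2| < ε.
Multiplying by the conjugate, |√u − √2| = |u − 2|/(√u + √2).
Restrict δ ≤ 2 so that |u − 2| < 2 forces u > 0, and then √u + √2 > √2.
Hence |√u − √2| < |u − 2|/√2, which is < ε once |u − 2| < √2·ε.
Take δ = min(2, √2·ε). If 0 < |u − 2| < δ then u > 0 and |√u − √2| < |u − 2|/√2 < ε.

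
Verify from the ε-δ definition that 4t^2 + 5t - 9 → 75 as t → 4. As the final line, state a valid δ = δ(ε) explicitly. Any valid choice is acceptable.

δ = min(1, ε/41)

Fix ε > 0. We want δ > 0 such that 0 < |t − 4| < δ implies |(4t^2 + 5t - 9) − 75| < ε.
(4t^2 + 5t - 9) − 75 = 4t^2 + 5t - 84 = (t − 4)(4t + 21).
So |(4t^2 + 5t - 9) − 75| = |t − 4|·|4t + 21|.
Require δ ≤ 1. Then |t − 4| < 1 gives |t| < 5, and by the triangle inequality |4t + 21| ≤ 4·5 + 21 = 41.
Hence |(4t^2 + 5t - 9) − 75| ≤ 41|t − 4| < ε provided |t − 4| < ε/41.
Take δ = min(1, ε/41). Then 0 < |t − 4| < δ gives both |t − 4| < 1 and |t − 4| < ε/41, so |(4t^2 + 5t - 9) − 75| < ε.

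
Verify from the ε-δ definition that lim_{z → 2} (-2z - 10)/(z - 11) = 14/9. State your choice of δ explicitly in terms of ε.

Suppose ε > 0. We want δ > 0 with 0 < |z − 2| < δ ⇒ |(-2z - 10)/(z - 11) − (14/9)| < ε.
Combining over a common denominator, (-2z - 10)/(z - 11) − (14/9) = [(-2z - 10)·(-9) − (-14)·(z - 11)] / [(-9)·(z - 11)] = 32(z − 2) / ((-9)(z - 11)).
So |(-2z - 10)/(z - 11) − (14/9)| = 32|z − 2| / (9·|z − 11|).
Restrict δ ≤ 9/2. Then |z − 2| < 9/2 gives |z − 11| = |(z − 2) + (-9)| ≥ 9 − 9/2 = 9/2.
Hence |(-2z - 10)/(z - 11) − (14/9)| < 32|z − 2|/(9·(9/2)) = (64/81)|z − 2|, which is < ε once |z − 2| < (81/64)ε.
Take δ = min(9/2, (81/64)ε). Then 0 < |z − 2| < δ forces both bounds, so |(-2z - 10)/(z - 11) − (14/9)| < ε.

δ = min(9/2, (81/64)ε)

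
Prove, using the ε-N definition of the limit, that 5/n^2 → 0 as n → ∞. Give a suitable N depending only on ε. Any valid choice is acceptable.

N = (5/ε)^{1/2}

Let ε > 0. For n ≥ 1, |5/n^2 − 0| = 5/n^2.
5/n^2 < ε ⇔ n^2 > 5/ε ⇔ n > (5/ε)^{1/2}.
Take N = (5/ε)^{1/2}. Then n > N implies 5/n^2 < ε.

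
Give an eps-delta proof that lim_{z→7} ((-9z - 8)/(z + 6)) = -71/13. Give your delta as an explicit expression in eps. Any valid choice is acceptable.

delta = min(13/2, (169/92)eps)

Let eps > 0. We want delta > 0 with 0 < |z − 7| < delta ⇒ |(-9z - 8)/(z + 6) + 71/13| < eps.
Combining over a common denominator, (-9z - 8)/(z + 6) + 71/13 = [(-9z - 8)·13 − (-71)·(z + 6)] / [13·(z + 6)] = -46(z − 7) / (13(z + 6)).
So |(-9z - 8)/(z + 6) + 71/13| = 46|z − 7| / (13·|z + 6|).
Require delta ≤ 13/2, so |z + 6| ≥ |13| − |z − 7| > 13 − 13/2 = 13/2.
Hence |(-9z - 8)/(z + 6) + 71/13| < 46|z − 7|/(13·(13/2)) = (92/169)|z − 7|, which is < eps once |z − 7| < (169/92)eps.
Take delta = min(13/2, (169/92)eps). Then 0 < |z − 7| < delta forces both bounds, so |(-9z - 8)/(z + 6) + 71/13| < eps.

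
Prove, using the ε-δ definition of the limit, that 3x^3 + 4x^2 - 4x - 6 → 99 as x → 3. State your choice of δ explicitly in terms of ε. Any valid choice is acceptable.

δ = min(2, ε/175)

Let ε > 0. We want δ > 0 such that 0 < |x − 3| < δ implies |(3x^3 + 4x^2 - 4x - 6) − 99| < ε.
(3x^3 + 4x^2 - 4x - 6) − 99 = 3x^3 + 4x^2 - 4x - 105 = (x − 3)(3x^2 + 13x + 35).
So |(3x^3 + 4x^2 - 4x - 6) − 99| = |x − 3|·|3x^2 + 13x + 35|.
Require δ ≤ 2. Then |x − 3| < 2 gives |x| < 5, and by the triangle inequality |3x^2 + 13x + 35| ≤ 3·5^2 + 13·5 + 35 = 175.
Hence |(3x^3 + 4x^2 - 4x - 6) − 99| ≤ 175|x − 3| < ε provided |x − 3| < ε/175.
Take δ = min(2, ε/175). Then 0 < |x − 3| < δ gives both |x − 3| < 2 and |x − 3| < ε/175, so |(3x^3 + 4x^2 - 4x - 6) − 99| < ε.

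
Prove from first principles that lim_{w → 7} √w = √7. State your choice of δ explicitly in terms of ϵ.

Fix ϵ > 0. We want δ > 0 such that 0 < |w − 7| < δ implies |√w − √7| < ϵ.
Multiplying by the conjugate, |√w − √7| = |w − 7|/(√w + √7).
Restrict δ ≤ 7 so that |w − 7| < 7 forces w > 0, and then √w + √7 > √7.
Hence |√w − √7| < |w − 7|/√7, which is < ϵ once |w − 7| < √7·ϵ.
Take δ = min(7, √7·ϵ). If 0 < |w − 7| < δ then w > 0 and |√w − √7| < |w − 7|/√7 < ϵ.

δ = min(7, √7·ϵ)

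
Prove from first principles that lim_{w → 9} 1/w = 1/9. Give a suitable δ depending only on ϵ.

δ = min(9/2, (81/2)ϵ)

Suppose ϵ > 0. We seek δ > 0 such that 0 < |w − 9| < δ implies |1/w − (1/9)| < ϵ.
|1/w − (1/9)| = |9 − w|/(9·|w|) = |w − 9|/(9|w|).
Restrict δ ≤ 9/2. Then |w − 9| < 9/2 gives |w| > 9/2, so 9|w| > 81/2.
Then |1/w − (1/9)| < |w − 9|/(81/2), which is < ϵ when |w − 9| < (81/2)ϵ.
Take δ = min(9/2, (81/2)ϵ). Then 0 < |w − 9| < δ gives both |w − 9| < 9/2 and |w − 9| < (81/2)ϵ, so |1/w − (1/9)| < ϵ.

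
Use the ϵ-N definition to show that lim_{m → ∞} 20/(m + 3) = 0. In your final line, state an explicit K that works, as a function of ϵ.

K = 20/ϵ

Let ϵ > 0. For m ≥ 1, |20/(m + 3) − 0| = 20/(m + 3) ≤ 20/m.
We need 20/m < ϵ, i.e. m > 20/ϵ.
Take K = 20/ϵ. If m > K then |20/(m + 3)| ≤ 20/m < ϵ.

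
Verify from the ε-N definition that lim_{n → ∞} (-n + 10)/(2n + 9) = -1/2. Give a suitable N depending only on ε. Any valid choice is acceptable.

N = (29/4)/ε

Let ε > 0. For n ≥ 1, |(-n + 10)/(2n + 9) + 1/2| = |29|/(2(2n + 9)) = 29/(2(2n + 9)).
Since 2n + 9 ≥ 2n for n ≥ 1, this is ≤ 29/(2·2n) = (29/4)/n.
So |(-n + 10)/(2n + 9) + 1/2| < ε whenever n > (29/4)/ε.
Take N = (29/4)/ε. If n > N then |(-n + 10)/(2n + 9) + 1/2| ≤ (29/4)/n < ε.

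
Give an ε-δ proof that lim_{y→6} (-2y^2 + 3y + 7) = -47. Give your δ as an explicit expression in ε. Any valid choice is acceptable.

δ = min(1, ε/23)

Let ε > 0 be given. We want δ > 0 such that 0 < |y − 6| < δ implies |(-2y^2 + 3y + 7) + 47| < ε.
(-2y^2 + 3y + 7) + 47 = -2y^2 + 3y + 54 = (y − 6)(-2y - 9).
So |(-2y^2 + 3y + 7) + 47| = |y − 6|·|-2y - 9|.
Require δ ≤ 1. Then |y − 6| < 1 gives |y| < 7, and by the triangle inequality |-2y - 9| ≤ 2·7 + 9 = 23.
Hence |(-2y^2 + 3y + 7) + 47| ≤ 23|y − 6| < ε provided |y − 6| < ε/23.
Take δ = min(1, ε/23). Then 0 < |y − 6| < δ gives both |y − 6| < 1 and |y − 6| < ε/23, so |(-2y^2 + 3y + 7) + 47| < ε.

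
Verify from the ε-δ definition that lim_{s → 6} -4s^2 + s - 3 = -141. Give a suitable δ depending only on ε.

δ = min(1, ε/51)

Let ε > 0. We want δ > 0 such that 0 < |s − 6| < δ implies |(-4s^2 + s - 3) + 141| < ε.
(-4s^2 + s - 3) + 141 = -4s^2 + s + 138 = (s − 6)(-4s - 23).
So |(-4s^2 + s - 3) + 141| = |s − 6|·|-4s - 23|.
Require δ ≤ 1. Then |s − 6| < 1 gives |s| < 7, and by the triangle inequality |-4s - 23| ≤ 4·7 + 23 = 51.
Hence |(-4s^2 + s - 3) + 141| ≤ 51|s − 6| < ε provided |s − 6| < ε/51.
Choosing δ = min(1, ε/51) ensures both conditions, hence |(-4s^2 + s - 3) + 141| < ε.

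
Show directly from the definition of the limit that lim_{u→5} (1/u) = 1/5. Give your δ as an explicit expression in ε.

Let ε > 0 be given. We seek δ > 0 such that 0 < |u − 5| < δ implies |1/u − (1/5)| < ε.
|1/u − (1/5)| = |5 − u|/(5·|u|) = |u − 5|/(5|u|).
Restrict δ ≤ 5/2. Then |u − 5| < 5/2 gives |u| > 5/2, so 5|u| > 25/2.
Then |1/u − (1/5)| < |u − 5|/(25/2), which is < ε when |u − 5| < (25/2)ε.
Take δ = min(5/2, (25/2)ε). Then 0 < |u − 5| < δ gives both |u − 5| < 5/2 and |u − 5| < (25/2)ε, so |1/u − (1/5)| < ε.

δ = min(5/2, (25/2)ε)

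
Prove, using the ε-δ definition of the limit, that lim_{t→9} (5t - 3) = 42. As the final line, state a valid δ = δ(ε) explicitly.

δ = ε/5

Suppose ε > 0. We need δ > 0 so that 0 < |t − 9| < δ implies |(5t - 3) − 42| < ε.
|(5t - 3) − 42| = |5t - 45| = 5|t − 9|.
Thus it suffices that |t − 9| < ε/5.
Take δ = ε/5. If 0 < |t − 9| < δ then |(5t - 3) − 42| = 5|t − 9| < 5·(ε/5) = ε.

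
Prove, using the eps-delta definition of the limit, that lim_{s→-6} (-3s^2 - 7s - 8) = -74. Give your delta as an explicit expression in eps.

delta = min(1, eps/32)

Fix eps > 0. We want delta > 0 such that 0 < |s + 6| < delta implies |(-3s^2 - 7s - 8) + 74| < eps.
(-3s^2 - 7s - 8) + 74 = -3s^2 - 7s + 66 = (s + 6)(-3s + 11).
So |(-3s^2 - 7s - 8) + 74| = |s + 6|·|-3s + 11|.
Require delta ≤ 1. Then |s + 6| < 1 gives |s| < 7, and by the triangle inequality |-3s + 11| ≤ 3·7 + 11 = 32.
Hence |(-3s^2 - 7s - 8) + 74| ≤ 32|s + 6| < eps provided |s + 6| < eps/32.
Choosing delta = min(1, eps/32) ensures both conditions, hence |(-3s^2 - 7s - 8) + 74| < eps.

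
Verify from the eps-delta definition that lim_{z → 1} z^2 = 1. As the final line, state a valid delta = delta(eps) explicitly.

delta = min(1, eps/3)

Fix eps > 0. We seek delta > 0 with 0 < |z − 1| < delta ⇒ |z^2 − 1| < eps.
Factor: z^2 − 1 = (z − 1)(z + 1), so |z^2 − 1| = |z − 1|·|z + 1|.
Impose delta ≤ 1 so that |z| < 2; then |z + 1| ≤ 3.
Hence |z^2 − 1| ≤ 3|z − 1|, which is < eps once |z − 1| < eps/3.
Take delta = min(1, eps/3). If 0 < |z − 1| < delta then both bounds hold and |z^2 − 1| ≤ 3|z − 1| < 3·(eps/3) = eps.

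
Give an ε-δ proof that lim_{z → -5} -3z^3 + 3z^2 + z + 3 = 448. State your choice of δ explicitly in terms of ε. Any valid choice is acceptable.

δ = min(2, ε/362)

Let ε > 0 be given. We want δ > 0 such that 0 < |z + 5| < δ implies |(-3z^3 + 3z^2 + z + 3) − 448| < ε.
(-3z^3 + 3z^2 + z + 3) − 448 = -3z^3 + 3z^2 + z - 445 = (z + 5)(-3z^2 + 18z - 89).
So |(-3z^3 + 3z^2 + z + 3) − 448| = |z + 5|·|-3z^2 + 18z - 89|.
Assume first that |z + 5| < 2, so |z| < 7. Then |-3z^2 + 18z - 89| ≤ 3·7^2 + 18·7 + 89 = 362.
Hence |(-3z^3 + 3z^2 + z + 3) − 448| ≤ 362|z + 5| < ε provided |z + 5| < ε/362.
Take δ = min(2, ε/362). Then 0 < |z + 5| < δ gives both |z + 5| < 2 and |z + 5| < ε/362, so |(-3z^3 + 3z^2 + z + 3) − 448| < ε.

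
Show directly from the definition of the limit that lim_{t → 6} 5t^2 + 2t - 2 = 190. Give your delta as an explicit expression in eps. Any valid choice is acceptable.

Fix eps > 0. We want delta > 0 such that 0 < |t − 6| < delta implies |(5t^2 + 2t - 2) − 190| < eps.
(5t^2 + 2t - 2) − 190 = 5t^2 + 2t - 192 = (t − 6)(5t + 32).
So |(5t^2 + 2t - 2) − 190| = |t − 6|·|5t + 32|.
Require delta ≤ 1. Then |t − 6| < 1 gives |t| < 7, and by the triangle inequality |5t + 32| ≤ 5·7 + 32 = 67.
Hence |(5t^2 + 2t - 2) − 190| ≤ 67|t − 6| < eps provided |t − 6| < eps/67.
Choosing delta = min(1, eps/67) ensures both conditions, hence |(5t^2 + 2t - 2) − 190| < eps.

delta = min(1, eps/67)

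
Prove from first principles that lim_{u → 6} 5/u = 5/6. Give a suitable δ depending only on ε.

Suppose ε > 0. We seek δ > 0 such that 0 < |u − 6| < δ implies |5/u − (5/6)| < ε.
|5/u − (5/6)| = 5·|6 − u|/(6·|u|) = 5|u − 6|/(6|u|).
Require δ ≤ 3 so that |u| > 6 − 3 = 3, hence 6|u| > 18.
Then |5/u − (5/6)| < 5|u − 6|/18, which is < ε when |u − 6| < (18/5)ε.
Take δ = min(3, (18/5)ε). Then 0 < |u − 6| < δ gives both |u − 6| < 3 and |u − 6| < (18/5)ε, so |5/u − (5/6)| < ε.

δ = min(3, (18/5)ε)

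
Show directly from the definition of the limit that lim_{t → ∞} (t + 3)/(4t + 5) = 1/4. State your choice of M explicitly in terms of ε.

M = (7/16)/ε

Fix ε > 0. We seek M > 0 such that t > M implies |(t + 3)/(4t + 5) − (1/4)| < ε.
(t + 3)/(4t + 5) − (1/4) = (4(t + 3) − (4t + 5)) / (4(4t + 5)) = 7/(4(4t + 5)).
For t > 0 we have 4t + 5 > 4t, so |(t + 3)/(4t + 5) − (1/4)| = 7/(4(4t + 5)) < 7/(4·4t) = (7/16)/t.
Thus |(t + 3)/(4t + 5) − (1/4)| < ε whenever t > (7/16)/ε.
Take M = (7/16)/ε. If t > M then |(t + 3)/(4t + 5) − (1/4)| < (7/16)/t < ε.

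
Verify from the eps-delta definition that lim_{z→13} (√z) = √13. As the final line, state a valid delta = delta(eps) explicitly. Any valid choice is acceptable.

delta = min(13, √13·eps)

Let eps > 0. We want delta > 0 such that 0 < |z − 13| < delta implies |√z − √13| < eps.
Multiplying by the conjugate, |√z − √13| = |z − 13|/(√z + √13).
Restrict delta ≤ 13 so that |z − 13| < 13 forces z > 0, and then √z + √13 > √13.
Hence |√z − √13| < |z − 13|/√13, which is < eps once |z − 13| < √13·eps.
Take delta = min(13, √13·eps). If 0 < |z − 13| < delta then z > 0 and |√z − √13| < |z − 13|/√13 < eps.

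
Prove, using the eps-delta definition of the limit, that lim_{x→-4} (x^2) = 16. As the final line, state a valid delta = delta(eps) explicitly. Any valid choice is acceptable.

Let eps > 0 be given. We seek delta > 0 with 0 < |x + 4| < delta ⇒ |x^2 − 16| < eps.
Factor: x^2 − 16 = (x + 4)(x - 4), so |x^2 − 16| = |x + 4|·|x - 4|.
Restrict delta ≤ 1. Then |x + 4| < 1 gives |x| < 5, so by the triangle inequality |x - 4| ≤ 5 + 4 = 9.
Hence |x^2 − 16| ≤ 9|x + 4|, which is < eps once |x + 4| < eps/9.
Take delta = min(1, eps/9). If 0 < |x + 4| < delta then both bounds hold and |x^2 − 16| ≤ 9|x + 4| < 9·(eps/9) = eps.

delta = min(1, eps/9)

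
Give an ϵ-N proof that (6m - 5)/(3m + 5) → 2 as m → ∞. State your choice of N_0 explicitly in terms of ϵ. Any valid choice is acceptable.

Suppose ϵ > 0. For m ≥ 1, |(6m - 5)/(3m + 5) − 2| = |-45|/(3(3m + 5)) = 45/(3(3m + 5)).
Since 3m + 5 ≥ 3m for m ≥ 1, this is ≤ 45/(3·3m) = 5/m.
So |(6m - 5)/(3m + 5) − 2| < ϵ whenever m > 5/ϵ.
Take N_0 = 5/ϵ. If m > N_0 then |(6m - 5)/(3m + 5) − 2| ≤ 5/m < ϵ.

N_0 = 5/ϵ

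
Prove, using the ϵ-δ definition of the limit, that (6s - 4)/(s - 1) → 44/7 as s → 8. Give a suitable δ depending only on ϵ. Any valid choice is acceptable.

Suppose ϵ > 0. We want δ > 0 with 0 < |s − 8| < δ ⇒ |(6s - 4)/(s - 1) − (44/7)| < ϵ.
Combining over a common denominator, (6s - 4)/(s - 1) − (44/7) = [(6s - 4)·7 − 44·(s - 1)] / [7·(s - 1)] = -2(s − 8) / (7(s - 1)).
So |(6s - 4)/(s - 1) − (44/7)| = 2|s − 8| / (7·|s − 1|).
Require δ ≤ 7/2, so |s − 1| ≥ |7| − |s − 8| > 7 − 7/2 = 7/2.
Hence |(6s - 4)/(s - 1) − (44/7)| < 2|s − 8|/(7·(7/2)) = (4/49)|s − 8|, which is < ϵ once |s − 8| < (49/4)ϵ.
Take δ = min(7/2, (49/4)ϵ). Then 0 < |s − 8| < δ forces both bounds, so |(6s - 4)/(s - 1) − (44/7)| < ϵ.

δ = min(7/2, (49/4)ϵ)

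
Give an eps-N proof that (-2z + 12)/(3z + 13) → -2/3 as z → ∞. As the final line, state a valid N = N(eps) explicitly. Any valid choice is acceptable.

N = (62/9)/eps

Let eps > 0. We seek N > 0 such that z > N implies |(-2z + 12)/(3z + 13) + 2/3| < eps.
(-2z + 12)/(3z + 13) + 2/3 = (3(-2z + 12) − (-2)(3z + 13)) / (3(3z + 13)) = 62/(3(3z + 13)).
For z > 0 we have 3z + 13 > 3z, so |(-2z + 12)/(3z + 13) + 2/3| = 62/(3(3z + 13)) < 62/(3·3z) = (62/9)/z.
Thus |(-2z + 12)/(3z + 13) + 2/3| < eps whenever z > (62/9)/eps.
Take N = (62/9)/eps. If z > N then |(-2z + 12)/(3z + 13) + 2/3| < (62/9)/z < eps.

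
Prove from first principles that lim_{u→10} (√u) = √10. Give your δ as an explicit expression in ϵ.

Suppose ϵ > 0. We want δ > 0 such that 0 < |u − 10| < δ implies |√u − √10| < ϵ.
Multiplying by the conjugate, |√u − √10| = |u − 10|/(√u + √10).
Restrict δ ≤ 10 so that |u − 10| < 10 forces u > 0, and then √u + √10 > √10.
Hence |√u − √10| < |u − 10|/√10, which is < ϵ once |u − 10| < √10·ϵ.
Take δ = min(10, √10·ϵ). If 0 < |u − 10| < δ then u > 0 and |√u − √10| < |u − 10|/√10 < ϵ.

δ = min(10, √10·ϵ)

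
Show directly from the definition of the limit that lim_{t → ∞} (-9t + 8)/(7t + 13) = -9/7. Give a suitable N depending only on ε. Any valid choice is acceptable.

Let ε > 0 be given. We seek N > 0 such that t > N implies |(-9t + 8)/(7t + 13) + 9/7| < ε.
(-9t + 8)/(7t + 13) + 9/7 = (7(-9t + 8) − (-9)(7t + 13)) / (7(7t + 13)) = 173/(7(7t + 13)).
For t > 0 we have 7t + 13 > 7t, so |(-9t + 8)/(7t + 13) + 9/7| = 173/(7(7t + 13)) < 173/(7·7t) = (173/49)/t.
Thus |(-9t + 8)/(7t + 13) + 9/7| < ε whenever t > (173/49)/ε.
Take N = (173/49)/ε. If t > N then |(-9t + 8)/(7t + 13) + 9/7| < (173/49)/t < ε.

N = (173/49)/ε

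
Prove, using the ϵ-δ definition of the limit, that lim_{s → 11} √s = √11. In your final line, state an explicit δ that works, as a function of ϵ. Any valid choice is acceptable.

δ = min(11, √11·ϵ)

Let ϵ > 0 be given. We want δ > 0 such that 0 < |s − 11| < δ implies |√s − √11| < ϵ.
Rationalise: √s − √11 = (s − 11)/(√s + √11), so |√s − √11| = |s − 11|/(√s + √11).
Restrict δ ≤ 11 so that |s − 11| < 11 forces s > 0, and then √s + √11 > √11.
Hence |√s − √11| < |s − 11|/√11, which is < ϵ once |s − 11| < √11·ϵ.
Take δ = min(11, √11·ϵ). If 0 < |s − 11| < δ then s > 0 and |√s − √11| < |s − 11|/√11 < ϵ.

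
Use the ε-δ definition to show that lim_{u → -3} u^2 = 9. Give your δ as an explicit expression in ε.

Suppose ε > 0. We seek δ > 0 with 0 < |u + 3| < δ ⇒ |u^2 − 9| < ε.
Factor: u^2 − 9 = (u + 3)(u - 3), so |u^2 − 9| = |u + 3|·|u - 3|.
Impose δ ≤ 1 so that |u| < 4; then |u - 3| ≤ 7.
Hence |u^2 − 9| ≤ 7|u + 3|, which is < ε once |u + 3| < ε/7.
Take δ = min(1, ε/7). If 0 < |u + 3| < δ then both bounds hold and |u^2 − 9| ≤ 7|u + 3| < 7·(ε/7) = ε.

δ = min(1, ε/7)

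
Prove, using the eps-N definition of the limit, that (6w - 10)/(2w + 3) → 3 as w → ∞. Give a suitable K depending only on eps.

K = (19/2)/eps

Suppose eps > 0. We seek K > 0 such that w > K implies |(6w - 10)/(2w + 3) − 3| < eps.
(6w - 10)/(2w + 3) − 3 = (2(6w - 10) − 6(2w + 3)) / (2(2w + 3)) = -38/(2(2w + 3)).
For w > 0 we have 2w + 3 > 2w, so |(6w - 10)/(2w + 3) − 3| = 38/(2(2w + 3)) < 38/(2·2w) = (19/2)/w.
Thus |(6w - 10)/(2w + 3) − 3| < eps whenever w > (19/2)/eps.
Take K = (19/2)/eps. If w > K then |(6w - 10)/(2w + 3) − 3| < (19/2)/w < eps.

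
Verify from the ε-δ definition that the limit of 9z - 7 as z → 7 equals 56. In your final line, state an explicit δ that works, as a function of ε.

δ = ε/9

Let ε > 0. We need δ > 0 so that 0 < |z − 7| < δ implies |(9z - 7) − 56| < ε.
|(9z - 7) − 56| = |9z - 63| = 9|z − 7|.
So 9|z − 7| < ε exactly when |z − 7| < ε/9.
Take δ = ε/9. If 0 < |z − 7| < δ then |(9z - 7) − 56| = 9|z − 7| < 9·(ε/9) = ε.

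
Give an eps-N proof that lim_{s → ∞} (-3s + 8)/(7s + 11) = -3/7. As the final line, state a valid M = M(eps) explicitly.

M = (89/49)/eps

Let eps > 0 be given. We seek M > 0 such that s > M implies |(-3s + 8)/(7s + 11) + 3/7| < eps.
(-3s + 8)/(7s + 11) + 3/7 = (7(-3s + 8) − (-3)(7s + 11)) / (7(7s + 11)) = 89/(7(7s + 11)).
For s > 0 we have 7s + 11 > 7s, so |(-3s + 8)/(7s + 11) + 3/7| = 89/(7(7s + 11)) < 89/(7·7s) = (89/49)/s.
Thus |(-3s + 8)/(7s + 11) + 3/7| < eps whenever s > (89/49)/eps.
Take M = (89/49)/eps. If s > M then |(-3s + 8)/(7s + 11) + 3/7| < (89/49)/s < eps.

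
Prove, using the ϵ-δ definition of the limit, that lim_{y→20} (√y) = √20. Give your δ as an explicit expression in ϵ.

Let ϵ > 0 be given. We want δ > 0 such that 0 < |y − 20| < δ implies |√y − √20| < ϵ.
Rationalise: √y − √20 = (y − 20)/(√y + √20), so |√y − √20| = |y − 20|/(√y + √20).
Restrict δ ≤ 20 so that |y − 20| < 20 forces y > 0, and then √y + √20 > √20.
Hence |√y − √20| < |y − 20|/√20, which is < ϵ once |y − 20| < √20·ϵ.
Take δ = min(20, √20·ϵ). If 0 < |y − 20| < δ then y > 0 and |√y − √20| < |y − 20|/√20 < ϵ.

δ = min(20, √20·ϵ)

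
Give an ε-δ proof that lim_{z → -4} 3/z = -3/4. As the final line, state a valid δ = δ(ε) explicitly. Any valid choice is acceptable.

δ = min(2, (8/3)ε)

Fix ε > 0. We seek δ > 0 such that 0 < |z + 4| < δ implies |3/z + 3/4| < ε.
|3/z + 3/4| = 3·|-4 − z|/(4·|z|) = 3|z + 4|/(4|z|).
Require δ ≤ 2 so that |z| > 4 − 2 = 2, hence 4|z| > 8.
Then |3/z + 3/4| < 3|z + 4|/8, which is < ε when |z + 4| < (8/3)ε.
Take δ = min(2, (8/3)ε). Then 0 < |z + 4| < δ gives both |z + 4| < 2 and |z + 4| < (8/3)ε, so |3/z + 3/4| < ε.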